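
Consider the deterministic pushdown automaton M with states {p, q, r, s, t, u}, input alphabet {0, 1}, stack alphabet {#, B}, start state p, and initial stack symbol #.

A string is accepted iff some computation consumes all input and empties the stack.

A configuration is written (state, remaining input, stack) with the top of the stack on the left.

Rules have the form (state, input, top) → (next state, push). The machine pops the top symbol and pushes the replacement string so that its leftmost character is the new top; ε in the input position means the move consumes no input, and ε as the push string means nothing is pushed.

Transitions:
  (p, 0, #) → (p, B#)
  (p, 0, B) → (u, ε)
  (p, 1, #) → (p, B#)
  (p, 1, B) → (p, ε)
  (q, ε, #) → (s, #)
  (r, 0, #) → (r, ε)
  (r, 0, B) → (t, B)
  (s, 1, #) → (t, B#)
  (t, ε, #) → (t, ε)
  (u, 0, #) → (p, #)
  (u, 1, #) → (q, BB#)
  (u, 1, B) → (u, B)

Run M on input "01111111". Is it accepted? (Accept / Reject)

Reject

(p, 01111111, #) ⊢ (p, 1111111, B#) ⊢ (p, 111111, #) ⊢ (p, 11111, B#) ⊢ (p, 1111, #) ⊢ (p, 111, B#) ⊢ (p, 11, #) ⊢ (p, 1, B#) ⊢ (p, ε, #)
All input consumed; stack is #, not empty, and no further ε-move applies.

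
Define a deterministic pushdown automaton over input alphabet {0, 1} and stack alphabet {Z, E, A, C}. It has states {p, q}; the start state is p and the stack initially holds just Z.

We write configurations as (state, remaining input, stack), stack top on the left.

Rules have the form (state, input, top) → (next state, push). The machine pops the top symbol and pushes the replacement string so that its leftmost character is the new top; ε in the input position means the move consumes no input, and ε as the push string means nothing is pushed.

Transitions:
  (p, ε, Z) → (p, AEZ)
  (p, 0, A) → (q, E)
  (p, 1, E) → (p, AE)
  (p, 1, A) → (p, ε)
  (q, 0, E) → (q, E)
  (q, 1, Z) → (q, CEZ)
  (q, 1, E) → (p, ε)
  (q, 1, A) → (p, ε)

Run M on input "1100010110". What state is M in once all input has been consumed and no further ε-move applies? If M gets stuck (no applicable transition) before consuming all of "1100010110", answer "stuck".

stuck

(p, 1100010110, Z)
  ε-move, top Z: go to p, push AEZ → (p, 1100010110, AEZ)
  read 1, top A: go to p, push ε → (p, 100010110, EZ)
  read 1, top E: go to p, push AE → (p, 00010110, AEZ)
  read 0, top A: go to q, push E → (q, 0010110, EEZ)
  read 0, top E: go to q, push E → (q, 010110, EEZ)
  read 0, top E: go to q, push E → (q, 10110, EEZ)
  read 1, top E: go to p, push ε → (p, 0110, EZ)
No transition for (p, 0, top E); M blocks with input 0110 remaining.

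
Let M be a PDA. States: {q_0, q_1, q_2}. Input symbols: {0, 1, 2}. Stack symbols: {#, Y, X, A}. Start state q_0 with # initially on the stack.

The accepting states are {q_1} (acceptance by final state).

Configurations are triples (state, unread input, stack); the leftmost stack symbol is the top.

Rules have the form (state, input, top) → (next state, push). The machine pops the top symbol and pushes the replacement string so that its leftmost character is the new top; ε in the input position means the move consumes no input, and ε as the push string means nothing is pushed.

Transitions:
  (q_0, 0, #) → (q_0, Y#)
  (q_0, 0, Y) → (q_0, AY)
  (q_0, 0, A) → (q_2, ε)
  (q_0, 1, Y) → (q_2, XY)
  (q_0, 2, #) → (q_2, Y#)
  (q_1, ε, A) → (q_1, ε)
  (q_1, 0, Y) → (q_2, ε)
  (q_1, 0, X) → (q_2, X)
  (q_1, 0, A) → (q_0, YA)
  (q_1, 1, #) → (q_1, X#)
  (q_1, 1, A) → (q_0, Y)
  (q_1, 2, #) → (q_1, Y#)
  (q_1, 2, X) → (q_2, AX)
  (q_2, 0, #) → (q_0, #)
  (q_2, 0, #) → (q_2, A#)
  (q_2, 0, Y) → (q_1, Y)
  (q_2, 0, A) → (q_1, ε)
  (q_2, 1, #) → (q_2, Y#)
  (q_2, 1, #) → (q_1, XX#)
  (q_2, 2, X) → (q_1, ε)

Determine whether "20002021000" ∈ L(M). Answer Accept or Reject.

Reject

No computation consumes all input and reaches a final state.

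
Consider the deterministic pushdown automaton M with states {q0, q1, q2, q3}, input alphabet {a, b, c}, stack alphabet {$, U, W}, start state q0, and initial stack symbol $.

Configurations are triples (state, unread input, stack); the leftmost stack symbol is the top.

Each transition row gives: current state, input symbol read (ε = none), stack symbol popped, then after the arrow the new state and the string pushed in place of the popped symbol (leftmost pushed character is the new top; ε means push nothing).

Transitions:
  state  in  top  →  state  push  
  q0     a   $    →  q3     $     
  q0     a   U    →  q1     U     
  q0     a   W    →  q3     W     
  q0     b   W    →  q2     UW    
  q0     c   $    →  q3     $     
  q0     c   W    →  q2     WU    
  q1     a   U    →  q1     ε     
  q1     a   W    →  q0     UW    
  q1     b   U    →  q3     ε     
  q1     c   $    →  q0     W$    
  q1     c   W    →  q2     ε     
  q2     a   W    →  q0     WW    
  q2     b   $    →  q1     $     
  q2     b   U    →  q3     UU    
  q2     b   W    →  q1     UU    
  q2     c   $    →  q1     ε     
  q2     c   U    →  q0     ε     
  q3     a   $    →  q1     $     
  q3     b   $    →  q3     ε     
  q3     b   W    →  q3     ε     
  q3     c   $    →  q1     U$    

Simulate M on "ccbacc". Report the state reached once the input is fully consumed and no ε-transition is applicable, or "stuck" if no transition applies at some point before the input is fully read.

(q0, ccbacc, $)
  read c, top $: go to q3, push $ → (q3, cbacc, $)
  read c, top $: go to q1, push U$ → (q1, bacc, U$)
  read b, top U: go to q3, push ε → (q3, acc, $)
  read a, top $: go to q1, push $ → (q1, cc, $)
  read c, top $: go to q0, push W$ → (q0, c, W$)
  read c, top W: go to q2, push WU → (q2, ε, WU$)
All input consumed; M is in state q2.

q2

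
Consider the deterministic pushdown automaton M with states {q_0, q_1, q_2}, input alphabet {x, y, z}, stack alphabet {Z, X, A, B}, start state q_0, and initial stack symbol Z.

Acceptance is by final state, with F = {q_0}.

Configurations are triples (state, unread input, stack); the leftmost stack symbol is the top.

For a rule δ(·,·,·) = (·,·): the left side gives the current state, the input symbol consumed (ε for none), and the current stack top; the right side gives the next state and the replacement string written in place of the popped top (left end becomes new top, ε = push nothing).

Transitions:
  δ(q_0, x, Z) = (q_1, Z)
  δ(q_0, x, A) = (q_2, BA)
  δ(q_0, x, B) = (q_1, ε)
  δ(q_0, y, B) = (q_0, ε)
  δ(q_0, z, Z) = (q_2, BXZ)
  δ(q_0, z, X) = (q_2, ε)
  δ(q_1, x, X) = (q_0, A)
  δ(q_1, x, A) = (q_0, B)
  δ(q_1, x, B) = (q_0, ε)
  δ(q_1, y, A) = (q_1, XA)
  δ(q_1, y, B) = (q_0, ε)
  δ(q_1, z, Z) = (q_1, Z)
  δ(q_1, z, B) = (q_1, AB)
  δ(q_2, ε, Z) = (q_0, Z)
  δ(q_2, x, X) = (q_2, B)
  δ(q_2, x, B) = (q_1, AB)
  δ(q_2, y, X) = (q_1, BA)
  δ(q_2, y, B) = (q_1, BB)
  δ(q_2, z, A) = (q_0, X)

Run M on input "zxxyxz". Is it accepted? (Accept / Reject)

Reject

(q_0, zxxyxz, Z)
  read z, top Z: go to q_2, push BXZ → (q_2, xxyxz, BXZ)
  read x, top B: go to q_1, push AB → (q_1, xyxz, ABXZ)
  read x, top A: go to q_0, push B → (q_0, yxz, BBXZ)
  read y, top B: go to q_0, push ε → (q_0, xz, BXZ)
  read x, top B: go to q_1, push ε → (q_1, z, XZ)
No transition applies at (q_1, z, XZ); input not fully consumed.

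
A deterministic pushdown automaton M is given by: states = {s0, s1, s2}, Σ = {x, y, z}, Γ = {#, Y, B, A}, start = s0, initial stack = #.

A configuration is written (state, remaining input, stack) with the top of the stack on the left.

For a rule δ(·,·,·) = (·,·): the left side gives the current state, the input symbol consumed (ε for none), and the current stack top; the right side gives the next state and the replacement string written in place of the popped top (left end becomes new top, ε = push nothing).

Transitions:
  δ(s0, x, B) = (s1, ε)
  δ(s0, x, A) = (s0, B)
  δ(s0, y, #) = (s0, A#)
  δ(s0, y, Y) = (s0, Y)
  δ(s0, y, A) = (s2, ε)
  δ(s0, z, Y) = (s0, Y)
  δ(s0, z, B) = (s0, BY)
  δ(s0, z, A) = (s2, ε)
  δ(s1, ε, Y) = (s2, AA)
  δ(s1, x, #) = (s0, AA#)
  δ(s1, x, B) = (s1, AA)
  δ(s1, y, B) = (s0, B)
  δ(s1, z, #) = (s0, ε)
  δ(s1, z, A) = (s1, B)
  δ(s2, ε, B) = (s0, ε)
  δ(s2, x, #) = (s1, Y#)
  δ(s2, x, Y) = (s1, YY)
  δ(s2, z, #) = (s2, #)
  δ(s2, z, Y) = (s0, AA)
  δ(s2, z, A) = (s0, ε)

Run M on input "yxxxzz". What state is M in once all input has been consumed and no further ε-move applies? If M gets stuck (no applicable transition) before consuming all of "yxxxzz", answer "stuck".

s0

(s0, yxxxzz, #) ⊢ (s0, xxxzz, A#) ⊢ (s0, xxzz, B#) ⊢ (s1, xzz, #) ⊢ (s0, zz, AA#) ⊢ (s2, z, A#) ⊢ (s0, ε, #)
All input consumed; M is in state s0.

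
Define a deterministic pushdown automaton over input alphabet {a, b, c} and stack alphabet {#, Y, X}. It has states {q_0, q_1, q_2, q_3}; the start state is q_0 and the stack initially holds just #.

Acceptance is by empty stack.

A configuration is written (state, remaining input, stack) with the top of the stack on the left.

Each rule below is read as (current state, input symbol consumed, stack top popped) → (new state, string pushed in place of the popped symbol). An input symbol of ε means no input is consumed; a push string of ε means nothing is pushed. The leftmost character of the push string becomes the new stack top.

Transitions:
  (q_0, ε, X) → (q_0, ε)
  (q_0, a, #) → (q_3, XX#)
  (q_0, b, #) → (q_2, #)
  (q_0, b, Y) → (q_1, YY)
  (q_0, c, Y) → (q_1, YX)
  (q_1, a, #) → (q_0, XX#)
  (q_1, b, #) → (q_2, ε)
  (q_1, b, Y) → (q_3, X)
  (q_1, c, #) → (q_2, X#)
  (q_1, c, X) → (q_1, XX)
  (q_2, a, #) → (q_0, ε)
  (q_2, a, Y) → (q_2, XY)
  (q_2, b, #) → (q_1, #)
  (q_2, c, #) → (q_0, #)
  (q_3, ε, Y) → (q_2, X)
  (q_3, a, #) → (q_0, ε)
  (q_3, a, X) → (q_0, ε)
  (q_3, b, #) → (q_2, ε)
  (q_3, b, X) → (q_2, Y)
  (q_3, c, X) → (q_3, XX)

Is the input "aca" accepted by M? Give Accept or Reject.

Reject

(q_0, aca, #)
  read a, top #: go to q_3, push XX# → (q_3, ca, XX#)
  read c, top X: go to q_3, push XX → (q_3, a, XXX#)
  read a, top X: go to q_0, push ε → (q_0, ε, XX#)
  ε-move, top X: go to q_0, push ε → (q_0, ε, X#)
  ε-move, top X: go to q_0, push ε → (q_0, ε, #)
All input consumed; stack is #, not empty, and no further ε-move applies.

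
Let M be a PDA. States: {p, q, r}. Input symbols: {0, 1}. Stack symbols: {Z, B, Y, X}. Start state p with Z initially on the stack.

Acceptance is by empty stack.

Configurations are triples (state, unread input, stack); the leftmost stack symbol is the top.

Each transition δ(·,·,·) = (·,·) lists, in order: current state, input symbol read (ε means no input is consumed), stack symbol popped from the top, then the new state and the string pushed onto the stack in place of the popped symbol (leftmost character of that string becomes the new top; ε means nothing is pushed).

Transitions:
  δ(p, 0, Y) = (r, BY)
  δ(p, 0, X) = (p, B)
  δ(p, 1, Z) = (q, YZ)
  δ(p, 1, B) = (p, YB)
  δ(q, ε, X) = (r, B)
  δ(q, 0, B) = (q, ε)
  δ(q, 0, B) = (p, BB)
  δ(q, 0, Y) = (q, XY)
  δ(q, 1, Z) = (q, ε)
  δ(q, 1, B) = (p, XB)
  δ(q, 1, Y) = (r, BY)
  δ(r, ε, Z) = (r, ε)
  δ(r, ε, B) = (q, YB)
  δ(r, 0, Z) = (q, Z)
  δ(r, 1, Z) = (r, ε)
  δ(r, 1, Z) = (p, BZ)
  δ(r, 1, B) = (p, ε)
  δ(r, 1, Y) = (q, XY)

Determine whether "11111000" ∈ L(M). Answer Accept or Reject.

No computation consumes all input and empties the stack.

Reject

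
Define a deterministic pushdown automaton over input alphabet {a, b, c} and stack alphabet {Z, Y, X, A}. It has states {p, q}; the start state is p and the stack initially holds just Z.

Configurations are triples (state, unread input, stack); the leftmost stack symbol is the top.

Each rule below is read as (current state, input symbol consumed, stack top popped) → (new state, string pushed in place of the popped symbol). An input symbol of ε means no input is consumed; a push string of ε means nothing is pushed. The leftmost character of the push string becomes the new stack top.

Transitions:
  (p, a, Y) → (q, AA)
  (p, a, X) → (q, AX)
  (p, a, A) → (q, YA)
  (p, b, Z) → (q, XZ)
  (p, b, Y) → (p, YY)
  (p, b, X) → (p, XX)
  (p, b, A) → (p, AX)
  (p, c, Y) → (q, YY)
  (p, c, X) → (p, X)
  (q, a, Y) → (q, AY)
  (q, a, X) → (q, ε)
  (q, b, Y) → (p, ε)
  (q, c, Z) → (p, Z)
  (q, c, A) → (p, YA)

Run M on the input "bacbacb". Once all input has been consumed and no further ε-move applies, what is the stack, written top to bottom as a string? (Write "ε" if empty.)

XZ

(p, bacbacb, Z) ⊢ (q, acbacb, XZ) ⊢ (q, cbacb, Z) ⊢ (p, bacb, Z) ⊢ (q, acb, XZ) ⊢ (q, cb, Z) ⊢ (p, b, Z) ⊢ (q, ε, XZ)
All input consumed in state q with stack XZ.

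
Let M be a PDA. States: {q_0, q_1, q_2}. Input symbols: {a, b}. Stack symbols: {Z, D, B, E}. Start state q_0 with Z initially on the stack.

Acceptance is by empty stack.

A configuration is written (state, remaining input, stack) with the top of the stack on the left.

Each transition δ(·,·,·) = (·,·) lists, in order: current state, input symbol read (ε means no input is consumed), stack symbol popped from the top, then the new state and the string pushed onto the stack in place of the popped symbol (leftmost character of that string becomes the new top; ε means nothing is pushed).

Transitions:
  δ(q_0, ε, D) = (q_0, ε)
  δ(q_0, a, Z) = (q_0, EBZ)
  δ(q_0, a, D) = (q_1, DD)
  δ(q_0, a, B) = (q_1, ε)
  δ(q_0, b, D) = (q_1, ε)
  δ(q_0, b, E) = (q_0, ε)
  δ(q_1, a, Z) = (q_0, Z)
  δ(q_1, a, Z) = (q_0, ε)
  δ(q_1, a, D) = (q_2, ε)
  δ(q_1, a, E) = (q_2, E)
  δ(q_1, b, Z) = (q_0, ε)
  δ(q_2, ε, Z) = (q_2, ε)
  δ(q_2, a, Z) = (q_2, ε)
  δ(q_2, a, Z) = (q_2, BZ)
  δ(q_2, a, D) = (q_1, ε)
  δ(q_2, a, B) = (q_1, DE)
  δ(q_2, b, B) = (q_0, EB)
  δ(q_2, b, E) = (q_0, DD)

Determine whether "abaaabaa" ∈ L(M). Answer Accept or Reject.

Accept

One accepting computation: (q_0, abaaabaa, Z) ⊢ (q_0, baaabaa, EBZ) ⊢ (q_0, aaabaa, BZ) ⊢ (q_1, aabaa, Z) ⊢ (q_0, abaa, Z) ⊢ (q_0, baa, EBZ) ⊢ (q_0, aa, BZ) ⊢ (q_1, a, Z) ⊢ (q_0, ε, ε)
All input consumed and the stack is empty.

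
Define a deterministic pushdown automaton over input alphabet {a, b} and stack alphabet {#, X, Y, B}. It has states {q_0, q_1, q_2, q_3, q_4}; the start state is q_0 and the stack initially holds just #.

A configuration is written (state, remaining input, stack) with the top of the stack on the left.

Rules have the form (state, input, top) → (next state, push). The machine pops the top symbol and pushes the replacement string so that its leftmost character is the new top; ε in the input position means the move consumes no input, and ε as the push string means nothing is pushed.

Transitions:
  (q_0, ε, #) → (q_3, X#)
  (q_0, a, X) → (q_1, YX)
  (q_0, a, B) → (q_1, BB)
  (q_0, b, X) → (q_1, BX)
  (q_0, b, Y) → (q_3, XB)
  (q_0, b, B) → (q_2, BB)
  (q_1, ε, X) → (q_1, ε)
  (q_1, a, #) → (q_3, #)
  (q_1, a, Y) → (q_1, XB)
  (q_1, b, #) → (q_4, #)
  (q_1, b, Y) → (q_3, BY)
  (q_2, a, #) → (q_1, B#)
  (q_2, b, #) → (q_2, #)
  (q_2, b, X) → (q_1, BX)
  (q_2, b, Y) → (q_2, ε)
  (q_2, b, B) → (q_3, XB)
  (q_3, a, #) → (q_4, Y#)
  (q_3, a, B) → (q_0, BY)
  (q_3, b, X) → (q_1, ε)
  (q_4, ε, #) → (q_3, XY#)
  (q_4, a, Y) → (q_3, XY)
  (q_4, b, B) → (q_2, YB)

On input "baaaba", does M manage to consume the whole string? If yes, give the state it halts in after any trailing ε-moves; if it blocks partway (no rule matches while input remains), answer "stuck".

q_1

(q_0, baaaba, #) ⊢ (q_3, baaaba, X#) ⊢ (q_1, aaaba, #) ⊢ (q_3, aaba, #) ⊢ (q_4, aba, Y#) ⊢ (q_3, ba, XY#) ⊢ (q_1, a, Y#) ⊢ (q_1, ε, XB#) ⊢ (q_1, ε, B#)
All input consumed; M is in state q_1.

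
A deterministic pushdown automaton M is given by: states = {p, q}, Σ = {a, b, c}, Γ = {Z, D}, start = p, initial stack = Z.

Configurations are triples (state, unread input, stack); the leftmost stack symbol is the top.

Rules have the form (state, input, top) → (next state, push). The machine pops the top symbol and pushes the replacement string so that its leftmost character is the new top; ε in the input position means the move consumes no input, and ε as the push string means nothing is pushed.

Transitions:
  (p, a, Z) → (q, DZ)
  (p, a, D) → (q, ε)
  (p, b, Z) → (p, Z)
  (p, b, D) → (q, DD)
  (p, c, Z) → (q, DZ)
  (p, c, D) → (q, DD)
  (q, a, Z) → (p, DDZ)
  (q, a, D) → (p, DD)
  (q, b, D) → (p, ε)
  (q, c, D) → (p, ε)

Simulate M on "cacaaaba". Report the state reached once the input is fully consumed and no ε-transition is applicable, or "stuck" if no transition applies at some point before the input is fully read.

p

(p, cacaaaba, Z)
  read c, top Z: go to q, push DZ → (q, acaaaba, DZ)
  read a, top D: go to p, push DD → (p, caaaba, DDZ)
  read c, top D: go to q, push DD → (q, aaaba, DDDZ)
  read a, top D: go to p, push DD → (p, aaba, DDDDZ)
  read a, top D: go to q, push ε → (q, aba, DDDZ)
  read a, top D: go to p, push DD → (p, ba, DDDDZ)
  read b, top D: go to q, push DD → (q, a, DDDDDZ)
  read a, top D: go to p, push DD → (p, ε, DDDDDDZ)
All input consumed; M is in state p.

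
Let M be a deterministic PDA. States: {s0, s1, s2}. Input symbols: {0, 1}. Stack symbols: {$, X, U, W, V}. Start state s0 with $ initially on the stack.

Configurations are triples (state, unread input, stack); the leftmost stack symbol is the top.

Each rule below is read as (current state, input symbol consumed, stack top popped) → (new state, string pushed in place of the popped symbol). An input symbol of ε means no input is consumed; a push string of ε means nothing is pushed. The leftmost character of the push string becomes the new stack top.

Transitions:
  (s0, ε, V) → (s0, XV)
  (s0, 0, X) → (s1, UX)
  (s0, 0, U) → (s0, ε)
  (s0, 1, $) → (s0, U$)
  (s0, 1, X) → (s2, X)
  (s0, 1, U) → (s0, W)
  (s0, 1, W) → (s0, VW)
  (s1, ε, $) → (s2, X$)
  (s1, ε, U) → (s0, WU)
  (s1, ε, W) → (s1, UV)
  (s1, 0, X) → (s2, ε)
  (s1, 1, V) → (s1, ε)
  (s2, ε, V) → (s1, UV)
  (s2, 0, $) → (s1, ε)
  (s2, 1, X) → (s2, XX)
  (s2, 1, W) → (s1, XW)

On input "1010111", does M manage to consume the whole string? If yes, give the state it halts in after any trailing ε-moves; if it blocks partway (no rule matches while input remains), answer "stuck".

s0

(s0, 1010111, $)
  read 1, top $: go to s0, push U$ → (s0, 010111, U$)
  read 0, top U: go to s0, push ε → (s0, 10111, $)
  read 1, top $: go to s0, push U$ → (s0, 0111, U$)
  read 0, top U: go to s0, push ε → (s0, 111, $)
  read 1, top $: go to s0, push U$ → (s0, 11, U$)
  read 1, top U: go to s0, push W → (s0, 1, W$)
  read 1, top W: go to s0, push VW → (s0, ε, VW$)
  ε-move, top V: go to s0, push XV → (s0, ε, XVW$)
All input consumed; M is in state s0.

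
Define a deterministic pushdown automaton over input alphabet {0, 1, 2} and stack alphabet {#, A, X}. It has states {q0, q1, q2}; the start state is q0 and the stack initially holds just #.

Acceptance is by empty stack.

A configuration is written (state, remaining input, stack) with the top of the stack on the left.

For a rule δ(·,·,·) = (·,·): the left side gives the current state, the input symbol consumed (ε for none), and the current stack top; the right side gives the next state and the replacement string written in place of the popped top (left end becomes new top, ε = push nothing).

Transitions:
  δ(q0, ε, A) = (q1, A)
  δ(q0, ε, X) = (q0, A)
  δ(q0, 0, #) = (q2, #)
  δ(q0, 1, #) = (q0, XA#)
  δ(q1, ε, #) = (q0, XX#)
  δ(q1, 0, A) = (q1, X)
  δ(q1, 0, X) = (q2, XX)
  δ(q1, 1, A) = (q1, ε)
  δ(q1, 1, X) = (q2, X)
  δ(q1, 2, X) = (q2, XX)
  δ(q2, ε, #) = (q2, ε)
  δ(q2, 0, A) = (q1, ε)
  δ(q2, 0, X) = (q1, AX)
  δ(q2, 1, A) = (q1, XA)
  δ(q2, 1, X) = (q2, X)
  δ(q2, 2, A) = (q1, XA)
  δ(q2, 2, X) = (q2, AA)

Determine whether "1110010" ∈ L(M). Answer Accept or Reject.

Reject

(q0, 1110010, #) ⊢ (q0, 110010, XA#) ⊢ (q0, 110010, AA#) ⊢ (q1, 110010, AA#) ⊢ (q1, 10010, A#) ⊢ (q1, 0010, #) ⊢ (q0, 0010, XX#) ⊢ (q0, 0010, AX#) ⊢ (q1, 0010, AX#) ⊢ (q1, 010, XX#) ⊢ (q2, 10, XXX#) ⊢ (q2, 0, XXX#) ⊢ (q1, ε, AXXX#)
All input consumed; stack is AXXX#, not empty, and no further ε-move applies.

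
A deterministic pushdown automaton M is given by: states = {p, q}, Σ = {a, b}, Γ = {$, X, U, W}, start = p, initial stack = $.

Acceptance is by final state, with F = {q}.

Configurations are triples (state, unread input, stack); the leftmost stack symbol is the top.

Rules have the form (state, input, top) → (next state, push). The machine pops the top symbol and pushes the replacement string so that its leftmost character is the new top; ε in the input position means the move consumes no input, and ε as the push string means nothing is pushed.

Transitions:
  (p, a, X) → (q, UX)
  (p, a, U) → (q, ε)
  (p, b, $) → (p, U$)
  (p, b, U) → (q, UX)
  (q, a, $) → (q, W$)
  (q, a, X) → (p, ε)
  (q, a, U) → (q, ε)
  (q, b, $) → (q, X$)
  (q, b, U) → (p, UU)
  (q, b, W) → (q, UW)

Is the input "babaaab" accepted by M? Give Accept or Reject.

(p, babaaab, $)
  read b, top $: go to p, push U$ → (p, abaaab, U$)
  read a, top U: go to q, push ε → (q, baaab, $)
  read b, top $: go to q, push X$ → (q, aaab, X$)
  read a, top X: go to p, push ε → (p, aab, $)
No transition applies at (p, aab, $); input not fully consumed.

Reject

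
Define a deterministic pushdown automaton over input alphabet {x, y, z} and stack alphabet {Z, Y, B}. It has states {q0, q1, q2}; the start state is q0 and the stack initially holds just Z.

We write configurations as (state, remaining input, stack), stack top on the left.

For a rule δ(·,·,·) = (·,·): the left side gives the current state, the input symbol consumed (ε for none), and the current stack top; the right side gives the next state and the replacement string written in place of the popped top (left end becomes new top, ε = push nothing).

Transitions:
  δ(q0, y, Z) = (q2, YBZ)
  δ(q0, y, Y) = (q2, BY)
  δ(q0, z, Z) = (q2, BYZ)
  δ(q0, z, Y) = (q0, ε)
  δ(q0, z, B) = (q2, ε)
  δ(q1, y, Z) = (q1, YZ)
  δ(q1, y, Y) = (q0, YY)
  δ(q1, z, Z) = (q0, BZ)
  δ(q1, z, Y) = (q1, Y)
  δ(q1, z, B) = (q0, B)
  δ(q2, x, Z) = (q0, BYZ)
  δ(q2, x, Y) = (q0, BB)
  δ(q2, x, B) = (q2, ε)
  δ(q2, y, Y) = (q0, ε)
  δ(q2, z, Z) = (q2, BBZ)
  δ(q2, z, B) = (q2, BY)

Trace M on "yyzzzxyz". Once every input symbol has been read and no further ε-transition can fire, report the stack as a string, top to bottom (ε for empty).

Z

(q0, yyzzzxyz, Z)
  read y, top Z: go to q2, push YBZ → (q2, yzzzxyz, YBZ)
  read y, top Y: go to q0, push ε → (q0, zzzxyz, BZ)
  read z, top B: go to q2, push ε → (q2, zzxyz, Z)
  read z, top Z: go to q2, push BBZ → (q2, zxyz, BBZ)
  read z, top B: go to q2, push BY → (q2, xyz, BYBZ)
  read x, top B: go to q2, push ε → (q2, yz, YBZ)
  read y, top Y: go to q0, push ε → (q0, z, BZ)
  read z, top B: go to q2, push ε → (q2, ε, Z)
All input consumed in state q2 with stack Z.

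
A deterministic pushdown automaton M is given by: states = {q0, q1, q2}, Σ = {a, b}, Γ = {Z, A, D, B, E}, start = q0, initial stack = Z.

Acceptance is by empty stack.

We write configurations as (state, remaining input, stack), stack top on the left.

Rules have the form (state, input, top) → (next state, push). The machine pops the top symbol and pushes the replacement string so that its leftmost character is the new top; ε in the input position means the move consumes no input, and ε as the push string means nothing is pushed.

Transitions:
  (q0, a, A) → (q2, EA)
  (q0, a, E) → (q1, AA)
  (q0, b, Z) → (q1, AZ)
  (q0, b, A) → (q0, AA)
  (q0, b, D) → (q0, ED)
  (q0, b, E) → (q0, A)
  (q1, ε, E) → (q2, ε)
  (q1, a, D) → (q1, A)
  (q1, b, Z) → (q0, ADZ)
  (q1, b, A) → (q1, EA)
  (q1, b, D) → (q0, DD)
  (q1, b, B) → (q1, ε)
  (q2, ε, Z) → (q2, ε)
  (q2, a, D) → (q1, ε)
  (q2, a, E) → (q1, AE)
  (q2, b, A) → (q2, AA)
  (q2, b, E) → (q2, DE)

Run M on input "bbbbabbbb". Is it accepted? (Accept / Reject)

Reject

(q0, bbbbabbbb, Z)
  read b, top Z: go to q1, push AZ → (q1, bbbabbbb, AZ)
  read b, top A: go to q1, push EA → (q1, bbabbbb, EAZ)
  ε-move, top E: go to q2, push ε → (q2, bbabbbb, AZ)
  read b, top A: go to q2, push AA → (q2, babbbb, AAZ)
  read b, top A: go to q2, push AA → (q2, abbbb, AAAZ)
No transition applies at (q2, abbbb, AAAZ); input not fully consumed.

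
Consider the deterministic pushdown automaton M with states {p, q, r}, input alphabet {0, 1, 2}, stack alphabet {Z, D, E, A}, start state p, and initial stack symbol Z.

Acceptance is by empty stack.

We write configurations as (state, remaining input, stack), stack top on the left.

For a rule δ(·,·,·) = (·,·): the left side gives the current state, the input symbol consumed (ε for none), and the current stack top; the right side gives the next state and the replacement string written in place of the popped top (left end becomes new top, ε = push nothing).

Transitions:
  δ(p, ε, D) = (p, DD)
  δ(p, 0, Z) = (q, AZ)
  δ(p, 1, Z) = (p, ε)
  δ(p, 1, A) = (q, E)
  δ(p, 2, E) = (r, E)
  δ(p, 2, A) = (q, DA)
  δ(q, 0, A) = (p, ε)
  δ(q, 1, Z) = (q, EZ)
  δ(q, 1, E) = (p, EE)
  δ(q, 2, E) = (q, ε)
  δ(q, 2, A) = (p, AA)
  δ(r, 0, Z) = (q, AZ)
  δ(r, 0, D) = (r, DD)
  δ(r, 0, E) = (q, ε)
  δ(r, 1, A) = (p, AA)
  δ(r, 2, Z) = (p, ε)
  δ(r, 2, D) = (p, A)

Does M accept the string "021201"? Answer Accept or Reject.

Accept

(p, 021201, Z) ⊢ (q, 21201, AZ) ⊢ (p, 1201, AAZ) ⊢ (q, 201, EAZ) ⊢ (q, 01, AZ) ⊢ (p, 1, Z) ⊢ (p, ε, ε)
All input consumed and the stack is empty.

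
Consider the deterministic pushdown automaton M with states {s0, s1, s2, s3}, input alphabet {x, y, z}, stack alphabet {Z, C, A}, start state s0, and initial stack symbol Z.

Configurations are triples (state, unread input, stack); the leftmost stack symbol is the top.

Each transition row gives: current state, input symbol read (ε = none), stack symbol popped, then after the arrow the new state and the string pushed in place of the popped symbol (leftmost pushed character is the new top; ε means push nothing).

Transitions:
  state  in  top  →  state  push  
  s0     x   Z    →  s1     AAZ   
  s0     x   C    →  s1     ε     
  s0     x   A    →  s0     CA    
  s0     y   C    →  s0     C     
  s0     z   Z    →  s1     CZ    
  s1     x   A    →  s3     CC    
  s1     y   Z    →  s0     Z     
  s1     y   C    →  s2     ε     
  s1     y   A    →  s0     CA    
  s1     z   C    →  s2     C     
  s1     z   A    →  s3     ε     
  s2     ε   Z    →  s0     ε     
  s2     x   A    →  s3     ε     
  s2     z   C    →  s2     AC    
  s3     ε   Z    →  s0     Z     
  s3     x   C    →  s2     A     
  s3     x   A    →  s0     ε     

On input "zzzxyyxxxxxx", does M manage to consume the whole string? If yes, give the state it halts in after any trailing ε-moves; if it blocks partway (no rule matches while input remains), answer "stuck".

stuck

(s0, zzzxyyxxxxxx, Z) ⊢ (s1, zzxyyxxxxxx, CZ) ⊢ (s2, zxyyxxxxxx, CZ) ⊢ (s2, xyyxxxxxx, ACZ) ⊢ (s3, yyxxxxxx, CZ)
No transition for (s3, y, top C); M blocks with input yyxxxxxx remaining.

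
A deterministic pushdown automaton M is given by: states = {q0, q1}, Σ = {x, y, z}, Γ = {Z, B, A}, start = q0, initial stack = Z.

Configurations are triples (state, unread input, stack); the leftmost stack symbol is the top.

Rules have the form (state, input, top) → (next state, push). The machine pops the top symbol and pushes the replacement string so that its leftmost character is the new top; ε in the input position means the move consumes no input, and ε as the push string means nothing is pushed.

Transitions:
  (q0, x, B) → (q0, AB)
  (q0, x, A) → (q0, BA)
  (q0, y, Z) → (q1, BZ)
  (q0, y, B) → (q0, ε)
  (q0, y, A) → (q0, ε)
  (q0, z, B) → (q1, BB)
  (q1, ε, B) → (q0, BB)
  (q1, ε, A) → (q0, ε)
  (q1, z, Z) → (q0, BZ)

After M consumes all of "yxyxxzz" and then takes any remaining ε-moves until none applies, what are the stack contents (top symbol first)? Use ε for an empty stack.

(q0, yxyxxzz, Z)
  read y, top Z: go to q1, push BZ → (q1, xyxxzz, BZ)
  ε-move, top B: go to q0, push BB → (q0, xyxxzz, BBZ)
  read x, top B: go to q0, push AB → (q0, yxxzz, ABBZ)
  read y, top A: go to q0, push ε → (q0, xxzz, BBZ)
  read x, top B: go to q0, push AB → (q0, xzz, ABBZ)
  read x, top A: go to q0, push BA → (q0, zz, BABBZ)
  read z, top B: go to q1, push BB → (q1, z, BBABBZ)
  ε-move, top B: go to q0, push BB → (q0, z, BBBABBZ)
  read z, top B: go to q1, push BB → (q1, ε, BBBBABBZ)
  ε-move, top B: go to q0, push BB → (q0, ε, BBBBBABBZ)
All input consumed in state q0 with stack BBBBBABBZ.

BBBBBABBZ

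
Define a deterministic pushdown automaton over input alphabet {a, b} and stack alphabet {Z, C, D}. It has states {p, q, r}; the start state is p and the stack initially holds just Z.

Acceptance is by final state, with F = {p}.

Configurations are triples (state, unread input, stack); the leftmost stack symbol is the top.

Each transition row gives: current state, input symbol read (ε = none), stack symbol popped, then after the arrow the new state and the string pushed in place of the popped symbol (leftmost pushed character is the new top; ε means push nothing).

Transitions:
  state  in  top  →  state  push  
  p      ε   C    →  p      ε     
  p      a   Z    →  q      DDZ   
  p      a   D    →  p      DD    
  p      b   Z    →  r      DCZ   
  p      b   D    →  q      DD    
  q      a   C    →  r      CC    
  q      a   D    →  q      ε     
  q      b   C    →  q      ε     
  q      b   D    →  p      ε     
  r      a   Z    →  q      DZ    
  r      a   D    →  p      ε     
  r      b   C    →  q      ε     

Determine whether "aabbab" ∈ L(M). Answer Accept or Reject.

(p, aabbab, Z) ⊢ (q, abbab, DDZ) ⊢ (q, bbab, DZ) ⊢ (p, bab, Z) ⊢ (r, ab, DCZ) ⊢ (p, b, CZ) ⊢ (p, b, Z) ⊢ (r, ε, DCZ)
All input consumed; state r ∉ F and no further ε-move applies.

Reject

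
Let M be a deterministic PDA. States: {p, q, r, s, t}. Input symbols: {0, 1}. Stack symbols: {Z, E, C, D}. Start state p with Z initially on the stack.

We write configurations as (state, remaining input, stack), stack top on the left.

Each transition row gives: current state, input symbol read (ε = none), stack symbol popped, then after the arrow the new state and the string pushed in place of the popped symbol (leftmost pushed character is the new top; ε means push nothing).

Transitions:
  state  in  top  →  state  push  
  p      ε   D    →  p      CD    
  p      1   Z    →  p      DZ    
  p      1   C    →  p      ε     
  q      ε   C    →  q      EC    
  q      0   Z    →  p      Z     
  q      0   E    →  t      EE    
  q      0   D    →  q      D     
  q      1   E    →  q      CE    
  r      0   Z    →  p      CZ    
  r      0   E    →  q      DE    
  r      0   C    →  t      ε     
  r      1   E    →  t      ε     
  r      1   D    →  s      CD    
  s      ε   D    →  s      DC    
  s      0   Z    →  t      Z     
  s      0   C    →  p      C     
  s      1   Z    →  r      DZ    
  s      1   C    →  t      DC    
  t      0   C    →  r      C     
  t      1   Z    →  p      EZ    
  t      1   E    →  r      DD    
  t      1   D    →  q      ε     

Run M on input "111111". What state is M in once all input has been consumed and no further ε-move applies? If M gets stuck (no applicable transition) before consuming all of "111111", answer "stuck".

p

(p, 111111, Z) ⊢ (p, 11111, DZ) ⊢ (p, 11111, CDZ) ⊢ (p, 1111, DZ) ⊢ (p, 1111, CDZ) ⊢ (p, 111, DZ) ⊢ (p, 111, CDZ) ⊢ (p, 11, DZ) ⊢ (p, 11, CDZ) ⊢ (p, 1, DZ) ⊢ (p, 1, CDZ) ⊢ (p, ε, DZ) ⊢ (p, ε, CDZ)
All input consumed; M is in state p.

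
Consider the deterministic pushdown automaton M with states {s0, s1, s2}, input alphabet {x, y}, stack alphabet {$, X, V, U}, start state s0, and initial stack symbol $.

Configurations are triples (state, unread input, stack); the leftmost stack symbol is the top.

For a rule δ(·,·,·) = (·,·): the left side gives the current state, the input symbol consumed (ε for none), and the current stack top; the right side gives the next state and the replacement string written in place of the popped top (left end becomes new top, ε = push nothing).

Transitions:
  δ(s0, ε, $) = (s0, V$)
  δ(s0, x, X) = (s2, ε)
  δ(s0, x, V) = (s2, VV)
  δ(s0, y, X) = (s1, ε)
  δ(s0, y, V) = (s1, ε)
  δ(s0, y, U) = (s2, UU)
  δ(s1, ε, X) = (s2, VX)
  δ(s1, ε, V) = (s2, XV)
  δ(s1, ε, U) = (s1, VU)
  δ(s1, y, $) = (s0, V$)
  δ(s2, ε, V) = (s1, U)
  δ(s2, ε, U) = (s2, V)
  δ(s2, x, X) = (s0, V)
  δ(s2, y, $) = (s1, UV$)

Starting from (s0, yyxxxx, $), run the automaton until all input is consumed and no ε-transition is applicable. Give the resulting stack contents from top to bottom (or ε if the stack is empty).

(s0, yyxxxx, $)
  ε-move, top $: go to s0, push V$ → (s0, yyxxxx, V$)
  read y, top V: go to s1, push ε → (s1, yxxxx, $)
  read y, top $: go to s0, push V$ → (s0, xxxx, V$)
  read x, top V: go to s2, push VV → (s2, xxx, VV$)
  ε-move, top V: go to s1, push U → (s1, xxx, UV$)
  ε-move, top U: go to s1, push VU → (s1, xxx, VUV$)
  ε-move, top V: go to s2, push XV → (s2, xxx, XVUV$)
  read x, top X: go to s0, push V → (s0, xx, VVUV$)
  read x, top V: go to s2, push VV → (s2, x, VVVUV$)
  ε-move, top V: go to s1, push U → (s1, x, UVVUV$)
  ε-move, top U: go to s1, push VU → (s1, x, VUVVUV$)
  ε-move, top V: go to s2, push XV → (s2, x, XVUVVUV$)
  read x, top X: go to s0, push V → (s0, ε, VVUVVUV$)
All input consumed in state s0 with stack VVUVVUV$.

VVUVVUV$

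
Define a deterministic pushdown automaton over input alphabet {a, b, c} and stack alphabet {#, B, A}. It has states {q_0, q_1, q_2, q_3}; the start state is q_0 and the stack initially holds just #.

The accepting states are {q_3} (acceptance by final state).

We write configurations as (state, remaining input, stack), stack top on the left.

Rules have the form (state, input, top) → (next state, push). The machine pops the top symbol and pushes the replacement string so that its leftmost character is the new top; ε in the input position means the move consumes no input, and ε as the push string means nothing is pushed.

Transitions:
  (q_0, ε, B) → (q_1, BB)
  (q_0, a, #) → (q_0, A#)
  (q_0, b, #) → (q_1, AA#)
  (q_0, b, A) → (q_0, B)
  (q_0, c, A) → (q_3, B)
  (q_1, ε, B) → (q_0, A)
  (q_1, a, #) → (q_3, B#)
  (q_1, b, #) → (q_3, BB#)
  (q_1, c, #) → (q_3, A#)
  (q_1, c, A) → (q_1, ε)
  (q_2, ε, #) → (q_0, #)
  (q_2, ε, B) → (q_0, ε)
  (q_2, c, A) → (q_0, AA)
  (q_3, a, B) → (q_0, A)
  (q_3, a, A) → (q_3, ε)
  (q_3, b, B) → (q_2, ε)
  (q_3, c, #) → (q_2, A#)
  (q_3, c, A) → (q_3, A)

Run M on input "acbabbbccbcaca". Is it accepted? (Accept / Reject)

Reject

(q_0, acbabbbccbcaca, #)
  read a, top #: go to q_0, push A# → (q_0, cbabbbccbcaca, A#)
  read c, top A: go to q_3, push B → (q_3, babbbccbcaca, B#)
  read b, top B: go to q_2, push ε → (q_2, abbbccbcaca, #)
  ε-move, top #: go to q_0, push # → (q_0, abbbccbcaca, #)
  read a, top #: go to q_0, push A# → (q_0, bbbccbcaca, A#)
  read b, top A: go to q_0, push B → (q_0, bbccbcaca, B#)
  ε-move, top B: go to q_1, push BB → (q_1, bbccbcaca, BB#)
  ε-move, top B: go to q_0, push A → (q_0, bbccbcaca, AB#)
  read b, top A: go to q_0, push B → (q_0, bccbcaca, BB#)
  ε-move, top B: go to q_1, push BB → (q_1, bccbcaca, BBB#)
  ε-move, top B: go to q_0, push A → (q_0, bccbcaca, ABB#)
  read b, top A: go to q_0, push B → (q_0, ccbcaca, BBB#)
  ε-move, top B: go to q_1, push BB → (q_1, ccbcaca, BBBB#)
  ε-move, top B: go to q_0, push A → (q_0, ccbcaca, ABBB#)
  read c, top A: go to q_3, push B → (q_3, cbcaca, BBBB#)
No transition applies at (q_3, cbcaca, BBBB#); input not fully consumed.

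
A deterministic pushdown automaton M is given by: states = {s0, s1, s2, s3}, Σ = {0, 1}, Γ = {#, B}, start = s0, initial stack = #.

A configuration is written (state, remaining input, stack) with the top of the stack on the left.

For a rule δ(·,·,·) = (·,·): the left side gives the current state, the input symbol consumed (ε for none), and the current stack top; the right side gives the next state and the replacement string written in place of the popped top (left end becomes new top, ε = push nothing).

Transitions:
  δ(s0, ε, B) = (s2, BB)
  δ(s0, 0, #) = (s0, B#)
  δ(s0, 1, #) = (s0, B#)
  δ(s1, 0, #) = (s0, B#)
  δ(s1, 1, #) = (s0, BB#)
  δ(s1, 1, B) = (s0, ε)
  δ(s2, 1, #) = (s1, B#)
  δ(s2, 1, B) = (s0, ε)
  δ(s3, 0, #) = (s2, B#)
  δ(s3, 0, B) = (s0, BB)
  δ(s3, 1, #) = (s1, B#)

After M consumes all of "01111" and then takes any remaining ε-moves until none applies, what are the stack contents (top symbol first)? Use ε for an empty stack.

(s0, 01111, #)
  read 0, top #: go to s0, push B# → (s0, 1111, B#)
  ε-move, top B: go to s2, push BB → (s2, 1111, BB#)
  read 1, top B: go to s0, push ε → (s0, 111, B#)
  ε-move, top B: go to s2, push BB → (s2, 111, BB#)
  read 1, top B: go to s0, push ε → (s0, 11, B#)
  ε-move, top B: go to s2, push BB → (s2, 11, BB#)
  read 1, top B: go to s0, push ε → (s0, 1, B#)
  ε-move, top B: go to s2, push BB → (s2, 1, BB#)
  read 1, top B: go to s0, push ε → (s0, ε, B#)
  ε-move, top B: go to s2, push BB → (s2, ε, BB#)
All input consumed in state s2 with stack BB#.

BB#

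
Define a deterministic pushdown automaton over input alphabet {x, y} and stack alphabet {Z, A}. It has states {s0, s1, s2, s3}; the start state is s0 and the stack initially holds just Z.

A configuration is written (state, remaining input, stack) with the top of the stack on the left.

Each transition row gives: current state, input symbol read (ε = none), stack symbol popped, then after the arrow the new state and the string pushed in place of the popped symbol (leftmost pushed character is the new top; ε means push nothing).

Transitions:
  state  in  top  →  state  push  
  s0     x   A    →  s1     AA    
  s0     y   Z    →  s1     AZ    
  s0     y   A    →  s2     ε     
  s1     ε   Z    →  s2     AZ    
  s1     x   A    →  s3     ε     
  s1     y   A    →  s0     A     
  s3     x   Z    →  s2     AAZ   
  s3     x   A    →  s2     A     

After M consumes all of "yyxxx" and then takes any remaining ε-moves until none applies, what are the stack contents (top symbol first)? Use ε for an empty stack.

AZ

(s0, yyxxx, Z)
  read y, top Z: go to s1, push AZ → (s1, yxxx, AZ)
  read y, top A: go to s0, push A → (s0, xxx, AZ)
  read x, top A: go to s1, push AA → (s1, xx, AAZ)
  read x, top A: go to s3, push ε → (s3, x, AZ)
  read x, top A: go to s2, push A → (s2, ε, AZ)
All input consumed in state s2 with stack AZ.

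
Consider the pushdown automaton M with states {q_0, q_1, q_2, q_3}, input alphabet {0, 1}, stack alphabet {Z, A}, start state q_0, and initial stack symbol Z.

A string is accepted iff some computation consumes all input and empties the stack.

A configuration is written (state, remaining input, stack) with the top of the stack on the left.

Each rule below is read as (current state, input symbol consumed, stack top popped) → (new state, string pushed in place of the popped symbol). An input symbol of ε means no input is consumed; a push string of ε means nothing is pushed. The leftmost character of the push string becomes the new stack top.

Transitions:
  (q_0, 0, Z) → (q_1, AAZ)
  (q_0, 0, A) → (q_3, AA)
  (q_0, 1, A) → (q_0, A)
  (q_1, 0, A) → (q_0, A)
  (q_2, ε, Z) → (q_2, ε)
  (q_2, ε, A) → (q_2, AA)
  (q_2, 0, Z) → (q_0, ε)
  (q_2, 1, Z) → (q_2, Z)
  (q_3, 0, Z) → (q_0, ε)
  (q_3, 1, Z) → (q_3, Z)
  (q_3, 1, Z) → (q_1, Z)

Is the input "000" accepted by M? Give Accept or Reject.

No computation consumes all input and empties the stack.

Reject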